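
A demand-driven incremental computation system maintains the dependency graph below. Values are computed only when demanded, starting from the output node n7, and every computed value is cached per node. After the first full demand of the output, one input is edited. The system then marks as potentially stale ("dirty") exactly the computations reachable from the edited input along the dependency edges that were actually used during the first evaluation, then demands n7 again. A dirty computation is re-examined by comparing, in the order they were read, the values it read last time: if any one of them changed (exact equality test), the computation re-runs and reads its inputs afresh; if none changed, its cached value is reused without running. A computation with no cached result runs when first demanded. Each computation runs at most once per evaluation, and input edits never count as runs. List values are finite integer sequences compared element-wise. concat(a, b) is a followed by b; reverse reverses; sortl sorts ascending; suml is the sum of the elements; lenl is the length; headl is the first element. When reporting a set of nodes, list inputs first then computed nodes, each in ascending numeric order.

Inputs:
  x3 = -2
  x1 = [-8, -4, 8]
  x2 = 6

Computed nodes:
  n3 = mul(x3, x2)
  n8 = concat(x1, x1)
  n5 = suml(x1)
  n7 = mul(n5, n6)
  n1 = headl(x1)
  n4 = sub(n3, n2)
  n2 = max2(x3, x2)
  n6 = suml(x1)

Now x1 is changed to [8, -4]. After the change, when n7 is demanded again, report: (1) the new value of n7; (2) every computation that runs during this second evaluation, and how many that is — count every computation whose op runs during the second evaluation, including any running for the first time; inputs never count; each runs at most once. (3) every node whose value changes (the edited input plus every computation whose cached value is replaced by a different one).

New value of n7: 16.
Computations that run: n5, n6, n7 — 3 in total.
Values that change: x1, n5, n6.

First evaluation (everything demanded from the output):
  n5 = suml([-8, -4, 8]) = -4
  n6 = suml([-8, -4, 8]) = -4
  n7 = mul(-4, -4) = 16

Propagation after the edit:
  n5: runs — x1 [-8, -4, 8]->[8, -4]; result 4.
  n6: runs — x1 [-8, -4, 8]->[8, -4]; result 4.
  n7: runs — n5 -4->4; n6 -4->4; result 16 (same value as before).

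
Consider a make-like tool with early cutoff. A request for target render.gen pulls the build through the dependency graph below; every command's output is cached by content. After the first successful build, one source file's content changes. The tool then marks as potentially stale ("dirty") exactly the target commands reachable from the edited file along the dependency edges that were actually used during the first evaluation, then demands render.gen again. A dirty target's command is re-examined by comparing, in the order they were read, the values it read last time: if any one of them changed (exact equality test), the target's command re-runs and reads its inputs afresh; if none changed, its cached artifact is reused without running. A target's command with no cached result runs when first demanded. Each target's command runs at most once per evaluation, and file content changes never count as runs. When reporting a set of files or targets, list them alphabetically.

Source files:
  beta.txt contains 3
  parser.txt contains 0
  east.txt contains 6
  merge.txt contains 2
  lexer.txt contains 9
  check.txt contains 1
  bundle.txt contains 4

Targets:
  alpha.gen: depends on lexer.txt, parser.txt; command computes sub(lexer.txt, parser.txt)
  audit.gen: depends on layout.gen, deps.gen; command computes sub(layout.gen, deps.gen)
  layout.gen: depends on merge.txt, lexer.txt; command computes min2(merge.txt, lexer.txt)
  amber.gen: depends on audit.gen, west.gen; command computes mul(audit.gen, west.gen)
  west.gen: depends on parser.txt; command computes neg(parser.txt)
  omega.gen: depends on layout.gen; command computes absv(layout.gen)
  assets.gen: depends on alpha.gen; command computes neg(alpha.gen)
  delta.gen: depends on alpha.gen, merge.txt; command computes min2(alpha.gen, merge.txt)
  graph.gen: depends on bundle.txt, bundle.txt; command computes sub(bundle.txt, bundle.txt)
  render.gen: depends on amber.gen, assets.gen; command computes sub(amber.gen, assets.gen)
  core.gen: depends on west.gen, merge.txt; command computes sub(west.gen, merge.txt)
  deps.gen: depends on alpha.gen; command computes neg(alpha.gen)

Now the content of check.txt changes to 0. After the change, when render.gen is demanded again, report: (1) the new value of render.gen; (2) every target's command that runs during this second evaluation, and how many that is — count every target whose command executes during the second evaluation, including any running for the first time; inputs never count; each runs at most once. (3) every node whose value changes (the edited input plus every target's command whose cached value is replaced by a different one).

First demand of the output computes:
  alpha.gen = sub(9, 0) = 9
  assets.gen = neg(9) = -9
  deps.gen = neg(9) = -9
  layout.gen = min2(2, 9) = 2
  audit.gen = sub(2, -9) = 11
  west.gen = neg(0) = 0
  amber.gen = mul(11, 0) = 0
  render.gen = sub(0, -9) = 9

After the edit, cleaning proceeds:
  no node depends on check.txt at all; the second demand re-runs nothing.

Note the shortcut — nothing in the graph depends on check.txt at all, so no recomputation happens.

Demanding render.gen again yields 9.
0 target commands run: none.
The nodes whose values change: check.txt.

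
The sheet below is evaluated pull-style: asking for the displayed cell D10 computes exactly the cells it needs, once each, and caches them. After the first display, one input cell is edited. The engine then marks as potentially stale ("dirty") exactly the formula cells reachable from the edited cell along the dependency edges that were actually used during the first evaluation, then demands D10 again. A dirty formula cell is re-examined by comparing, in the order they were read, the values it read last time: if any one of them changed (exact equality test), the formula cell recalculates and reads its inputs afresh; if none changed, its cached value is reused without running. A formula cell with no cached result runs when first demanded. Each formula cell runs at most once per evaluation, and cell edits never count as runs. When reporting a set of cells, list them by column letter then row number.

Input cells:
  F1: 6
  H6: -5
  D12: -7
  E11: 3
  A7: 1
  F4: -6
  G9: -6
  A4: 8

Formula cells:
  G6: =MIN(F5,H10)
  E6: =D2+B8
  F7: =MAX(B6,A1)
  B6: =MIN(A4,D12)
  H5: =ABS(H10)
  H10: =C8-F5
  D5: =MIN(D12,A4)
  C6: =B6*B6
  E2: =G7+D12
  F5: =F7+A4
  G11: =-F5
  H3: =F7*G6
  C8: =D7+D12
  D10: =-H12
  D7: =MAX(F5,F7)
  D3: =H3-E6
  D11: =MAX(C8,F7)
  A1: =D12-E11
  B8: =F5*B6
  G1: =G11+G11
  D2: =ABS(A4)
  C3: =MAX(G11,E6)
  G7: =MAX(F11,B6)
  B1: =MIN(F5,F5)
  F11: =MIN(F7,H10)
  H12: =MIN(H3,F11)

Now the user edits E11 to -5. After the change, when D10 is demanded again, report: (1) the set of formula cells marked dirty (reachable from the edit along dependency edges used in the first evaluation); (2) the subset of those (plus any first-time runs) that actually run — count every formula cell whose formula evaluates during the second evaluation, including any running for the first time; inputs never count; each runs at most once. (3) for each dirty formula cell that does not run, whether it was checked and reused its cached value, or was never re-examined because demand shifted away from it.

The edit dirties: A1, C8, D7, D10, F5, F7, F11, G6, H3, H10, H12.
10 formula cells run: A1, C8, D7, F5, F7, F11, G6, H3, H10, H12.
Cache hits after checking: D10.
Note where the cutoff bites: D10 is checked, finds nothing changed, and keeps its cache.

First demand of the output computes:
  A1 = -7 - 3 = -10
  B6 = MIN(8, -7) = -7
  F7 = MAX(-7, -10) = -7
  F5 = -7 + 8 = 1
  D7 = MAX(1, -7) = 1
  C8 = 1 + -7 = -6
  H10 = -6 - 1 = -7
  F11 = MIN(-7, -7) = -7
  G6 = MIN(1, -7) = -7
  H3 = -7 * -7 = 49
  H12 = MIN(49, -7) = -7
  D10 = -(-7) = 7

After the edit, cleaning proceeds:
  A1: a read changed (E11 3->-5) — executes, giving -2.
  F7: a read changed (A1 -10->-2) — executes, giving -2.
  F5: a read changed (F7 -7->-2) — executes, giving 6.
  D7: a read changed (F5 1->6; F7 -7->-2) — executes, giving 6.
  C8: a read changed (D7 1->6) — executes, giving -1.
  H10: a read changed (C8 -6->-1; F5 1->6) — executes, giving -7 — identical to its old value.
  F11: a read changed (F7 -7->-2) — executes, giving -7 — identical to its old value.
  G6: a read changed (F5 1->6) — executes, giving -7 — identical to its old value.
  H3: a read changed (F7 -7->-2) — executes, giving 14.
  H12: a read changed (H3 49->14) — executes, giving -7 — identical to its old value.
  D10: dirty, but its reads are unchanged (H12 unchanged); cached 7 stands.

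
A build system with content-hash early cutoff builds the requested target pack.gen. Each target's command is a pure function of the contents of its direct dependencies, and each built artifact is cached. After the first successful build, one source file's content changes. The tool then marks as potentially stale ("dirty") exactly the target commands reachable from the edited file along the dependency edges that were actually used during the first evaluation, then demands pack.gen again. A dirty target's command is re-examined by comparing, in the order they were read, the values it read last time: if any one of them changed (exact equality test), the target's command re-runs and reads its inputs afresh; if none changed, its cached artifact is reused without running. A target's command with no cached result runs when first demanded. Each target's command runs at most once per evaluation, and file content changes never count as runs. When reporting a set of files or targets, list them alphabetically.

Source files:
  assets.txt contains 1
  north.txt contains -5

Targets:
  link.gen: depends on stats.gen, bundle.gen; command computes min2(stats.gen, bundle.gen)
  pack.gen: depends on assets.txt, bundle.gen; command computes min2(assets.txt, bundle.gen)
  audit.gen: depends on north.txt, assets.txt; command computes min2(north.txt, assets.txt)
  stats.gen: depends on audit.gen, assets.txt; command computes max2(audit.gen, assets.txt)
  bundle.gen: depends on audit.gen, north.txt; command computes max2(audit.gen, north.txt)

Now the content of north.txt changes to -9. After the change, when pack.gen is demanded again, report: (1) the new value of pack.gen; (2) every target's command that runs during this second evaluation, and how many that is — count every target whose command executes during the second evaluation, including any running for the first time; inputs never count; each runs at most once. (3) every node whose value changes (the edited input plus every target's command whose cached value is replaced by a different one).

New value of pack.gen: -9.
Target commands that run: audit.gen, bundle.gen, pack.gen — 3 in total.
Values that change: audit.gen, bundle.gen, north.txt, pack.gen.

First evaluation (everything demanded from the output):
  audit.gen = min2(-5, 1) = -5
  bundle.gen = max2(-5, -5) = -5
  pack.gen = min2(1, -5) = -5

Propagation after the edit:
  audit.gen: runs — north.txt -5->-9; result -9.
  bundle.gen: runs — audit.gen -5->-9; north.txt -5->-9; result -9.
  pack.gen: runs — bundle.gen -5->-9; result -9.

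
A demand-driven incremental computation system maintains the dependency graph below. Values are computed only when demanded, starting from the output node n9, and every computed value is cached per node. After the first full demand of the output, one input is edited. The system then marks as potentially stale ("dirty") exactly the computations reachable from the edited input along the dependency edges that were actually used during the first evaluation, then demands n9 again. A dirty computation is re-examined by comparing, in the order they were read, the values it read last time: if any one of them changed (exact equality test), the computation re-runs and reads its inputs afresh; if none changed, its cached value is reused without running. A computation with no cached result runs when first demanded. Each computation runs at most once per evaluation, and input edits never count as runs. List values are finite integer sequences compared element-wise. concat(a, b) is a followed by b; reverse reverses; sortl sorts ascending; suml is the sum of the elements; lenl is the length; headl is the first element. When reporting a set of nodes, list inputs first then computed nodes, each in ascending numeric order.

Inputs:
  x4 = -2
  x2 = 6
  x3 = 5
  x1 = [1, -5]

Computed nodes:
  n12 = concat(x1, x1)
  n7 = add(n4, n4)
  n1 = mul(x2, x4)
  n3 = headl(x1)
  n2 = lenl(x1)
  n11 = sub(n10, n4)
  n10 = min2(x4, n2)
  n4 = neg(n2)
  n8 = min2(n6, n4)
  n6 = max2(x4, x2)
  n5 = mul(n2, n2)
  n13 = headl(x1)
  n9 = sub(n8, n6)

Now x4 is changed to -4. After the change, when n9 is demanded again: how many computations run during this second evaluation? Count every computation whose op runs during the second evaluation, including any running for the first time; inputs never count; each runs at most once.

Computations that run: n6 — 1 in total.
Key observation: the change is absorbed at n6 — it re-runs but produces the same value, and the output's value is unchanged.

First evaluation (everything demanded from the output):
  n2 = lenl([1, -5]) = 2
  n4 = neg(2) = -2
  n6 = max2(-2, 6) = 6
  n8 = min2(6, -2) = -2
  n9 = sub(-2, 6) = -8

Propagation after the edit:
  n6: runs — x4 -2->-4; result 6 (same value as before).
  n8: checked — values it read are unchanged (n6 unchanged, n4 unchanged); reused cached -2 without running.
  n9: checked — values it read are unchanged (n8 unchanged, n6 unchanged); reused cached -8 without running.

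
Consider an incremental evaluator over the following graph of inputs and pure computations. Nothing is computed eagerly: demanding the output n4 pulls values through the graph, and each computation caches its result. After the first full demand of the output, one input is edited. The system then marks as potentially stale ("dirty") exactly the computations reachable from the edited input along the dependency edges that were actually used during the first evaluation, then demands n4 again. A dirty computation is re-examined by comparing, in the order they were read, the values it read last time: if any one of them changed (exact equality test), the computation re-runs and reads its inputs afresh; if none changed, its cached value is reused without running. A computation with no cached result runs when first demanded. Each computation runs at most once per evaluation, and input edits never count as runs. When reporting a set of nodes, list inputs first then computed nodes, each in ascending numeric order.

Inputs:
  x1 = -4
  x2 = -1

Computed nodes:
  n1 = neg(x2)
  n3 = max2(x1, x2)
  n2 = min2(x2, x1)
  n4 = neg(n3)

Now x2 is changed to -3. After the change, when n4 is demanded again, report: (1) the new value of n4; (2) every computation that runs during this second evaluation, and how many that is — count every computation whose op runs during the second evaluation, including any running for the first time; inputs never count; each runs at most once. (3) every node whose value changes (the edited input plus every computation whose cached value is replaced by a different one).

n4 now evaluates to 3.
Run set: n3, n4 (2 run).
Changed values: x2, n3, n4.

Initial pass — values computed on the first demand:
  n3 = max2(-4, -1) = -1
  n4 = neg(-1) = 1

Second demand — change propagation:
  n3: re-runs because x2 -1->-3; new result -3.
  n4: re-runs because n3 -1->-3; new result 3.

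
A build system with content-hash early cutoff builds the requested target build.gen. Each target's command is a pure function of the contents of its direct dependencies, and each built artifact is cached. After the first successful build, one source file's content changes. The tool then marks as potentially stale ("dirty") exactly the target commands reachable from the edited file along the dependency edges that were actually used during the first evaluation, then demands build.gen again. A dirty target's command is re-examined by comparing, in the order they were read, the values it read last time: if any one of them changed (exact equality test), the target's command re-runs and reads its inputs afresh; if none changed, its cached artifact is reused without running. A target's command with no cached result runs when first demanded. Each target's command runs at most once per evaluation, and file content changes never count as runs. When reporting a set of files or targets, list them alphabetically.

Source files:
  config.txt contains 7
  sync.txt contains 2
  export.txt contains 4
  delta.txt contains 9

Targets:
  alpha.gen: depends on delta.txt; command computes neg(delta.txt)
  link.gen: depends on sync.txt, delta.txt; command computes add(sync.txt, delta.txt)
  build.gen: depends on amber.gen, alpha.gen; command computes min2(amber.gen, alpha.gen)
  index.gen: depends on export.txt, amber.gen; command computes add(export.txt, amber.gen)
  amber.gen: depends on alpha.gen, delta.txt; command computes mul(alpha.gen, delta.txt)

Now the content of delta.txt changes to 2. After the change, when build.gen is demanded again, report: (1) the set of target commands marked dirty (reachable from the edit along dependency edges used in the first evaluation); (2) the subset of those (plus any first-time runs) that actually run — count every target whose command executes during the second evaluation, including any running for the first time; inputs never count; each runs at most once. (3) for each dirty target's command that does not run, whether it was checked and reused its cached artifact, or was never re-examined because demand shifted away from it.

Marked dirty: alpha.gen, amber.gen, build.gen.
Target commands that run: alpha.gen, amber.gen, build.gen — 3 in total.
Every dirty target's command ran.

First evaluation (everything demanded from the output):
  alpha.gen = neg(9) = -9
  amber.gen = mul(-9, 9) = -81
  build.gen = min2(-81, -9) = -81

Propagation after the edit:
  alpha.gen: runs — delta.txt 9->2; result -2.
  amber.gen: runs — alpha.gen -9->-2; delta.txt 9->2; result -4.
  build.gen: runs — amber.gen -81->-4; alpha.gen -9->-2; result -4.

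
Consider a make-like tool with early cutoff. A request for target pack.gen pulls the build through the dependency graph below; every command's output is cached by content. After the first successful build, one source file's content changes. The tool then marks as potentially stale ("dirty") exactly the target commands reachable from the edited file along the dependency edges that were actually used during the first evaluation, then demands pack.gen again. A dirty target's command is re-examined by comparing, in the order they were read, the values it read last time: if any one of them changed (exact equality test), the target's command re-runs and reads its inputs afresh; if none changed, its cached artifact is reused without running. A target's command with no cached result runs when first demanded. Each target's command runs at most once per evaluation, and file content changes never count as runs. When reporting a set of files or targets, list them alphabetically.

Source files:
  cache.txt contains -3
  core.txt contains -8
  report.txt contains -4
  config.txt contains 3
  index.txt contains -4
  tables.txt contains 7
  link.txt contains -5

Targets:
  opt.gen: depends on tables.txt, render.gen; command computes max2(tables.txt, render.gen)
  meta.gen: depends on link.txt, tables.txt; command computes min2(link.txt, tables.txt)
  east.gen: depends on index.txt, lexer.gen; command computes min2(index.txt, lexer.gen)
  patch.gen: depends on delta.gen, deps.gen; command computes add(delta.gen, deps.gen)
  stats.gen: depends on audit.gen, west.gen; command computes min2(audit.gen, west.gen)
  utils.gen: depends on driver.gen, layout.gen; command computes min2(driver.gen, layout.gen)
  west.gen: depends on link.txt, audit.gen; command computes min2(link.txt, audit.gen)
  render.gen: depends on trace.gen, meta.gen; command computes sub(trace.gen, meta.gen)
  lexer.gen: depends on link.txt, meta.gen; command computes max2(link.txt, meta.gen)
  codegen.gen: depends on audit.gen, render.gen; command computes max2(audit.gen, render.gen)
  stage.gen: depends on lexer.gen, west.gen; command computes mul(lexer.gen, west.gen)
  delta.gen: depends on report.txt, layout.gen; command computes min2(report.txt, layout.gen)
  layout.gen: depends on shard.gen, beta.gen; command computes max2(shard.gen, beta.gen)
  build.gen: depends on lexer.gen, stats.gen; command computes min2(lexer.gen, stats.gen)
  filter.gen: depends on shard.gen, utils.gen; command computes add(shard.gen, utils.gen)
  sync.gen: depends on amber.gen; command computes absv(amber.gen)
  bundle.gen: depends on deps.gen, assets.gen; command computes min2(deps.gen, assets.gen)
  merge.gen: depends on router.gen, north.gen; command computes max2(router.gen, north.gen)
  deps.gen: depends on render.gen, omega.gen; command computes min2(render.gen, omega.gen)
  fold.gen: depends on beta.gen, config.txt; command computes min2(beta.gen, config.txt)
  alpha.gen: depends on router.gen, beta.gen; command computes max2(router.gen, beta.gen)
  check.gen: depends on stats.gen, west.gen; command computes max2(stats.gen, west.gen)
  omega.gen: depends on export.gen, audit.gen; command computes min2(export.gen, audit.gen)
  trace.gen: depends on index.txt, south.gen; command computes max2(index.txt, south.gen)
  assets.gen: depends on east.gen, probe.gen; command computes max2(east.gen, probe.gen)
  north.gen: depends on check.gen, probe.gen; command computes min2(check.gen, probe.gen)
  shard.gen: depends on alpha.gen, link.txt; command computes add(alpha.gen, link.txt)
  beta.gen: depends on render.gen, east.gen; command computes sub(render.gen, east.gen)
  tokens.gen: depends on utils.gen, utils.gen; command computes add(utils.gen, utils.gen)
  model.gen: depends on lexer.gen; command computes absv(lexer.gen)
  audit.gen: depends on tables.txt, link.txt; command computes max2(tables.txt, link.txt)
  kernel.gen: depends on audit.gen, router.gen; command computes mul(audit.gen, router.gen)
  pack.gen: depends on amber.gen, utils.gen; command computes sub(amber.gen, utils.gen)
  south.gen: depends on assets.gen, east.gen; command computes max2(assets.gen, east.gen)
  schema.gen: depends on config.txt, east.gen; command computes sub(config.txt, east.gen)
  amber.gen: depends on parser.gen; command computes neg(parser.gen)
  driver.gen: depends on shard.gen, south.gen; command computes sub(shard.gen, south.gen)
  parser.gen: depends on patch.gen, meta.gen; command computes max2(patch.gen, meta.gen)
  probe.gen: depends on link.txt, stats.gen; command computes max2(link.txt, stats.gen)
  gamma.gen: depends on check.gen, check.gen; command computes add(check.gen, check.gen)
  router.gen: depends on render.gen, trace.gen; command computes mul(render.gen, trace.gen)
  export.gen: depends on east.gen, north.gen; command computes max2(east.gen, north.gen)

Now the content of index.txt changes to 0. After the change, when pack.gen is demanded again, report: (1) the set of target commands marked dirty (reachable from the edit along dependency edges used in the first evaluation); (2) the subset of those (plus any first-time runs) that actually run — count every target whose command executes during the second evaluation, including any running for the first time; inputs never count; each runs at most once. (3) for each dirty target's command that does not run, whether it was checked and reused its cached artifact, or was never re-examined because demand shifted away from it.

The edit dirties: alpha.gen, amber.gen, assets.gen, beta.gen, delta.gen, deps.gen, driver.gen, east.gen, export.gen, layout.gen, omega.gen, pack.gen, parser.gen, patch.gen, render.gen, router.gen, shard.gen, south.gen, trace.gen, utils.gen.
13 target commands run: alpha.gen, beta.gen, delta.gen, deps.gen, driver.gen, east.gen, layout.gen, pack.gen, render.gen, router.gen, shard.gen, trace.gen, utils.gen.
Cache hits after checking: amber.gen, assets.gen, export.gen, omega.gen, parser.gen, patch.gen, south.gen.
Note where the cutoff bites: assets.gen is checked, finds nothing changed, and keeps its cache.

First demand of the output computes:
  audit.gen = max2(7, -5) = 7
  meta.gen = min2(-5, 7) = -5
  lexer.gen = max2(-5, -5) = -5
  east.gen = min2(-4, -5) = -5
  west.gen = min2(-5, 7) = -5
  stats.gen = min2(7, -5) = -5
  check.gen = max2(-5, -5) = -5
  probe.gen = max2(-5, -5) = -5
  assets.gen = max2(-5, -5) = -5
  north.gen = min2(-5, -5) = -5
  export.gen = max2(-5, -5) = -5
  omega.gen = min2(-5, 7) = -5
  south.gen = max2(-5, -5) = -5
  trace.gen = max2(-4, -5) = -4
  render.gen = sub(-4, -5) = 1
  beta.gen = sub(1, -5) = 6
  deps.gen = min2(1, -5) = -5
  router.gen = mul(1, -4) = -4
  alpha.gen = max2(-4, 6) = 6
  shard.gen = add(6, -5) = 1
  driver.gen = sub(1, -5) = 6
  layout.gen = max2(1, 6) = 6
  delta.gen = min2(-4, 6) = -4
  patch.gen = add(-4, -5) = -9
  parser.gen = max2(-9, -5) = -5
  amber.gen = neg(-5) = 5
  utils.gen = min2(6, 6) = 6
  pack.gen = sub(5, 6) = -1

After the edit, cleaning proceeds:
  east.gen: a read changed (index.txt -4->0) — executes, giving -5 — identical to its old value.
  assets.gen: dirty, but its reads are unchanged (east.gen unchanged, probe.gen unchanged); cached -5 stands.
  export.gen: dirty, but its reads are unchanged (east.gen unchanged, north.gen unchanged); cached -5 stands.
  omega.gen: dirty, but its reads are unchanged (export.gen unchanged, audit.gen unchanged); cached -5 stands.
  south.gen: dirty, but its reads are unchanged (assets.gen unchanged, east.gen unchanged); cached -5 stands.
  trace.gen: a read changed (index.txt -4->0) — executes, giving 0.
  render.gen: a read changed (trace.gen -4->0) — executes, giving 5.
  beta.gen: a read changed (render.gen 1->5) — executes, giving 10.
  deps.gen: a read changed (render.gen 1->5) — executes, giving -5 — identical to its old value.
  router.gen: a read changed (render.gen 1->5; trace.gen -4->0) — executes, giving 0.
  alpha.gen: a read changed (router.gen -4->0; beta.gen 6->10) — executes, giving 10.
  shard.gen: a read changed (alpha.gen 6->10) — executes, giving 5.
  driver.gen: a read changed (shard.gen 1->5) — executes, giving 10.
  layout.gen: a read changed (shard.gen 1->5; beta.gen 6->10) — executes, giving 10.
  delta.gen: a read changed (layout.gen 6->10) — executes, giving -4 — identical to its old value.
  patch.gen: dirty, but its reads are unchanged (delta.gen unchanged, deps.gen unchanged); cached -9 stands.
  parser.gen: dirty, but its reads are unchanged (patch.gen unchanged, meta.gen unchanged); cached -5 stands.
  amber.gen: dirty, but its reads are unchanged (parser.gen unchanged); cached 5 stands.
  utils.gen: a read changed (driver.gen 6->10; layout.gen 6->10) — executes, giving 10.
  pack.gen: a read changed (utils.gen 6->10) — executes, giving -5.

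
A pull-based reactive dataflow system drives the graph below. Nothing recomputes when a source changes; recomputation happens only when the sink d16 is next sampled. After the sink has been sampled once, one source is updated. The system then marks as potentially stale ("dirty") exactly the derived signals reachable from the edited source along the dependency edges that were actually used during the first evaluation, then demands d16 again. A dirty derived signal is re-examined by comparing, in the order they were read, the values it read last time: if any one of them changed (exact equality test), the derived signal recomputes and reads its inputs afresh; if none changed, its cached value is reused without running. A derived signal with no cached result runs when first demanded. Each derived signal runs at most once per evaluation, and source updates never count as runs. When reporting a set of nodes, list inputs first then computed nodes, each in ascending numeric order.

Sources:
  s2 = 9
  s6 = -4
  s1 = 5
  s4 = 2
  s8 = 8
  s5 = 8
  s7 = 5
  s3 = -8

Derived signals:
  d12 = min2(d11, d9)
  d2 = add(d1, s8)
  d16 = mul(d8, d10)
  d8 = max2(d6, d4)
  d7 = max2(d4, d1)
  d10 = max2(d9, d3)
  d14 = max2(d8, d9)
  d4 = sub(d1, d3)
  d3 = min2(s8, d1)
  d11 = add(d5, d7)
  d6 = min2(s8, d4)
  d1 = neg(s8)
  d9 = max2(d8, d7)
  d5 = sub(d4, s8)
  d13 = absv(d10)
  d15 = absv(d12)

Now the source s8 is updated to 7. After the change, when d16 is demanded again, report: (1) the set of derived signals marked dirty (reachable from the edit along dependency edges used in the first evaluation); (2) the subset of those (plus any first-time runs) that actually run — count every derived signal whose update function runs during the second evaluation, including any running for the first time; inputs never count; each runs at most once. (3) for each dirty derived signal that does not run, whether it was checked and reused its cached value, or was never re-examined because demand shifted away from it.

First evaluation (everything demanded from the output):
  d1 = neg(8) = -8
  d3 = min2(8, -8) = -8
  d4 = sub(-8, -8) = 0
  d6 = min2(8, 0) = 0
  d7 = max2(0, -8) = 0
  d8 = max2(0, 0) = 0
  d9 = max2(0, 0) = 0
  d10 = max2(0, -8) = 0
  d16 = mul(0, 0) = 0

Propagation after the edit:
  d1: runs — s8 8->7; result -7.
  d3: runs — s8 8->7; d1 -8->-7; result -7.
  d4: runs — d1 -8->-7; d3 -8->-7; result 0 (same value as before).
  d6: runs — s8 8->7; result 0 (same value as before).
  d7: runs — d1 -8->-7; result 0 (same value as before).
  d8: checked — values it read are unchanged (d6 unchanged, d4 unchanged); reused cached 0 without running.
  d9: checked — values it read are unchanged (d8 unchanged, d7 unchanged); reused cached 0 without running.
  d10: runs — d3 -8->-7; result 0 (same value as before).
  d16: checked — values it read are unchanged (d8 unchanged, d10 unchanged); reused cached 0 without running.

Key observation: the cutoff stops propagation at d8 — its inputs' values are unchanged, so it reuses its cache.

Marked dirty: d1, d3, d4, d6, d7, d8, d9, d10, d16.
Derived signals that run: d1, d3, d4, d6, d7, d10 — 6 in total.
Checked but reused from cache: d8, d9, d16.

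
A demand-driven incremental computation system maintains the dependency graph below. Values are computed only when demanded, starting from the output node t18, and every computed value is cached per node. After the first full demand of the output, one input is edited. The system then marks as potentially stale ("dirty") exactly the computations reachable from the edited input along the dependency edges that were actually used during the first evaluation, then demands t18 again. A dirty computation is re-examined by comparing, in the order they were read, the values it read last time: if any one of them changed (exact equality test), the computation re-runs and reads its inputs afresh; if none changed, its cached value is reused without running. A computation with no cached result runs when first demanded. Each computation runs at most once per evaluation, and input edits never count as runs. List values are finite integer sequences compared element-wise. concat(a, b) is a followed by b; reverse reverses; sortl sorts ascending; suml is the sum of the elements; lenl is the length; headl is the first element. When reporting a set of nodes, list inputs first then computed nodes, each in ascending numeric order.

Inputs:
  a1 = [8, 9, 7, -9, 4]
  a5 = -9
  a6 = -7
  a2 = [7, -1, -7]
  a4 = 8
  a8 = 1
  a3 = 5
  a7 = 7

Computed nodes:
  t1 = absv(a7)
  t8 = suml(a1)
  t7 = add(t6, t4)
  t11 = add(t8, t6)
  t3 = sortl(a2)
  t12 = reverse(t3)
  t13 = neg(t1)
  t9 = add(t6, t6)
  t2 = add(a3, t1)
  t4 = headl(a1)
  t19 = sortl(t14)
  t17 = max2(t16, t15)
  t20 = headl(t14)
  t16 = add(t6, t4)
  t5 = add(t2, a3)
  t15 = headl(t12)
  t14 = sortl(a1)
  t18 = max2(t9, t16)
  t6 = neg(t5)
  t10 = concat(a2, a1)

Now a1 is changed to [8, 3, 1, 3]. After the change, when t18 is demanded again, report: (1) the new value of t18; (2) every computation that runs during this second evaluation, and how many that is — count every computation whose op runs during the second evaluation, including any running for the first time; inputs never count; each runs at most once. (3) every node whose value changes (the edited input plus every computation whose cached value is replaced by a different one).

First evaluation (everything demanded from the output):
  t1 = absv(7) = 7
  t2 = add(5, 7) = 12
  t4 = headl([8, 9, 7, -9, 4]) = 8
  t5 = add(12, 5) = 17
  t6 = neg(17) = -17
  t9 = add(-17, -17) = -34
  t16 = add(-17, 8) = -9
  t18 = max2(-34, -9) = -9

Propagation after the edit:
  t4: runs — a1 [8, 9, 7, -9, 4]->[8, 3, 1, 3]; result 8 (same value as before).
  t16: checked — values it read are unchanged (t6 unchanged, t4 unchanged); reused cached -9 without running.
  t18: checked — values it read are unchanged (t9 unchanged, t16 unchanged); reused cached -9 without running.

Key observation: the change is absorbed at t4 — it re-runs but produces the same value, and the output's value is unchanged.

New value of t18: -9.
Computations that run: t4 — 1 in total.
Values that change: a1.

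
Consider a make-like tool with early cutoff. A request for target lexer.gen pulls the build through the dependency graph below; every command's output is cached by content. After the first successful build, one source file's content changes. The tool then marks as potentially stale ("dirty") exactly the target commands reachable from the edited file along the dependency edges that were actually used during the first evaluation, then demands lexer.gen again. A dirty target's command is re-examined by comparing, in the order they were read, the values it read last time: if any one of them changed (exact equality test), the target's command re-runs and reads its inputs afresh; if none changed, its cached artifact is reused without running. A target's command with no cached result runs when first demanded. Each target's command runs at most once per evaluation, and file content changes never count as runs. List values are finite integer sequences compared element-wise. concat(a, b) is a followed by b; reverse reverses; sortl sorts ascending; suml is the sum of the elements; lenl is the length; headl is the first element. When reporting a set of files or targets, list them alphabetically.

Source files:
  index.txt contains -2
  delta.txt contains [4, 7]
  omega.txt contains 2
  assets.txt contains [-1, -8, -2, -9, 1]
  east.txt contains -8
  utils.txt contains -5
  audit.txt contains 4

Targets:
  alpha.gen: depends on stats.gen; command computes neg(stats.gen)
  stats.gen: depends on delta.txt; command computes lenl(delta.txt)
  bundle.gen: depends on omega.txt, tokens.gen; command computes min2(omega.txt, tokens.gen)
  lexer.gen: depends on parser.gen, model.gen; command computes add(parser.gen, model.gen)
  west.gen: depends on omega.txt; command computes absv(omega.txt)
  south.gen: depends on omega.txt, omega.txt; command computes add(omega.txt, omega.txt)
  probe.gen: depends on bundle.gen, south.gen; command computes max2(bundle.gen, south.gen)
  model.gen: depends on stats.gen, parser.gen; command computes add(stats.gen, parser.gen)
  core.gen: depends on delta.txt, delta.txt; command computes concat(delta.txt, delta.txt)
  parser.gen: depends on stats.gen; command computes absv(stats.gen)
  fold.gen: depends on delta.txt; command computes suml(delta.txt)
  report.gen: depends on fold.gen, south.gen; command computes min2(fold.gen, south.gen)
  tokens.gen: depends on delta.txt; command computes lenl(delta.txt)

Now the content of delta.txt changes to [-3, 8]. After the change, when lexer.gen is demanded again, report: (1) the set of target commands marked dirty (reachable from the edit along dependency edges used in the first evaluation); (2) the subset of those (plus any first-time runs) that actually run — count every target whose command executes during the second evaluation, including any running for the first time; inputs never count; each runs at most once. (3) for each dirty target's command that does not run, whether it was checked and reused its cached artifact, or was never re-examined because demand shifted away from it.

The edit dirties: lexer.gen, model.gen, parser.gen, stats.gen.
1 target commands run: stats.gen.
Cache hits after checking: lexer.gen, model.gen, parser.gen.
Note the absorption at stats.gen: it re-runs yet its value is the same, leaving the output's value untouched.

First demand of the output computes:
  stats.gen = lenl([4, 7]) = 2
  parser.gen = absv(2) = 2
  model.gen = add(2, 2) = 4
  lexer.gen = add(2, 4) = 6

After the edit, cleaning proceeds:
  stats.gen: a read changed (delta.txt [4, 7]->[-3, 8]) — executes, giving 2 — identical to its old value.
  parser.gen: dirty, but its reads are unchanged (stats.gen unchanged); cached 2 stands.
  model.gen: dirty, but its reads are unchanged (stats.gen unchanged, parser.gen unchanged); cached 4 stands.
  lexer.gen: dirty, but its reads are unchanged (parser.gen unchanged, model.gen unchanged); cached 6 stands.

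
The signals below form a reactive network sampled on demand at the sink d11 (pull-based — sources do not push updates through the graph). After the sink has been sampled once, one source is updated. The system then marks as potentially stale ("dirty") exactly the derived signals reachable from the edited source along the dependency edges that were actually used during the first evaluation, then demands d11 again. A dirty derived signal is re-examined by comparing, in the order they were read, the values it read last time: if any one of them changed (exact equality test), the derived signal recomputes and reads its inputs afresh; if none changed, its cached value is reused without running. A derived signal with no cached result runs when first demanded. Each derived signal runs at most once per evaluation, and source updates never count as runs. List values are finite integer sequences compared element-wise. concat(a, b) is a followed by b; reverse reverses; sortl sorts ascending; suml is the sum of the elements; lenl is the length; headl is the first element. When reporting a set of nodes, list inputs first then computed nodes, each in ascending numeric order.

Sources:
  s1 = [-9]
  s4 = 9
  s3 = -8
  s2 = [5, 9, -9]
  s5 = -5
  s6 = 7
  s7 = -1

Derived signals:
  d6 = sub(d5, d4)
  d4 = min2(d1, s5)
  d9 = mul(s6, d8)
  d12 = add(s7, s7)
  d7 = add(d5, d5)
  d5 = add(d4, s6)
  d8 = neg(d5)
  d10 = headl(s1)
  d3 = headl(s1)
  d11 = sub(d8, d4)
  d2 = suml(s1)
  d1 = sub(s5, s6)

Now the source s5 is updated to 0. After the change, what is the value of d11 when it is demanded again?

d11 now evaluates to 7.

Initial pass — values computed on the first demand:
  d1 = sub(-5, 7) = -12
  d4 = min2(-12, -5) = -12
  d5 = add(-12, 7) = -5
  d8 = neg(-5) = 5
  d11 = sub(5, -12) = 17

Second demand — change propagation:
  d1: re-runs because s5 -5->0; new result -7.
  d4: re-runs because d1 -12->-7; s5 -5->0; new result -7.
  d5: re-runs because d4 -12->-7; new result 0.
  d8: re-runs because d5 -5->0; new result 0.
  d11: re-runs because d8 5->0; d4 -12->-7; new result 7.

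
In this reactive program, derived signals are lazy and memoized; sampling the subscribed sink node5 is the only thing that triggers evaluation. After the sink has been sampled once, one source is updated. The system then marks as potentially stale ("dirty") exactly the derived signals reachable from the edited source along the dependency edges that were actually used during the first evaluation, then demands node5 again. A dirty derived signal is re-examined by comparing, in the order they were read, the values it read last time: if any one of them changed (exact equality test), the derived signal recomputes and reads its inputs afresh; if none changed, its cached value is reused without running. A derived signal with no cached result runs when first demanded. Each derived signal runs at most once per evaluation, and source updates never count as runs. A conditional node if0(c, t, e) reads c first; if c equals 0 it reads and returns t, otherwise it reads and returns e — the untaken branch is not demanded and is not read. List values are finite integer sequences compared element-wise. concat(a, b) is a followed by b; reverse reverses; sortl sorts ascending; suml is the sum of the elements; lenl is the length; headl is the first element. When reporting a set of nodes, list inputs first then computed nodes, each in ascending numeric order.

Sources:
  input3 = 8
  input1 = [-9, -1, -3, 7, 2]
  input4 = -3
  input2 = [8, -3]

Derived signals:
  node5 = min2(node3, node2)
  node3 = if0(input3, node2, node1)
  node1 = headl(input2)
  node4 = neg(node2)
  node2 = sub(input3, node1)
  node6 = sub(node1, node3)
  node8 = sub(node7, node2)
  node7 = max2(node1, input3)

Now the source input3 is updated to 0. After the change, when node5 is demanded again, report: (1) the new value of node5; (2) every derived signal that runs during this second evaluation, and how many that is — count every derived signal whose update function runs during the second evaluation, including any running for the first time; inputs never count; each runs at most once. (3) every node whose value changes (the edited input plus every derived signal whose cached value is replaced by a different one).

First demand of the output computes:
  node1 = headl([8, -3]) = 8
  node2 = sub(8, 8) = 0
  node3 = if0(input3=8 -> else branch node1) = 8
  node5 = min2(8, 0) = 0

After the edit, cleaning proceeds:
  node2: a read changed (input3 8->0) — executes, giving -8.
  node3: a read changed (input3 8->0) — executes, giving -8.
  node5: a read changed (node3 8->-8; node2 0->-8) — executes, giving -8.

Demanding node5 again yields -8.
3 derived signals run: node2, node3, node5.
The nodes whose values change: input3, node2, node3, node5.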